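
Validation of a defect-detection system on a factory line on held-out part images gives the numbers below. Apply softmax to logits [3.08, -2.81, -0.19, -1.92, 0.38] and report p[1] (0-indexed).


Exponentials: e^3.08=21.7584, e^-2.81=0.0602, e^-0.19=0.827, e^-1.92=0.1466, e^0.38=1.4623
Sum = 24.2545
Softmax = [0.8971, 0.0025, 0.0341, 0.006, 0.0603]
p[1] = 0.0602/24.2545 = 0.0025

0.0025


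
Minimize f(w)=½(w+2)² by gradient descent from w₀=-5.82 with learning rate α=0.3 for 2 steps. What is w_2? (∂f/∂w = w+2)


step 1: grad = -5.82+2 = -3.82; w = -5.82 - 0.3·(-3.82) = -4.674
step 2: grad = -4.674+2 = -2.674; w = -4.674 - 0.3·(-2.674) = -3.8718

-3.8718


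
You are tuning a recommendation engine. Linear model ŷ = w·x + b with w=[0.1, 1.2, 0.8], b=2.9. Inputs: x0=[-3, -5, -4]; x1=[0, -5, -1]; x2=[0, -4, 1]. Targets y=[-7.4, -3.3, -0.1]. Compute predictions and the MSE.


ŷ0 = (0.1)·(-3) + (1.2)·(-5) + (0.8)·(-4) + 2.9 = -6.6
ŷ1 = (0.1)·(0) + (1.2)·(-5) + (0.8)·(-1) + 2.9 = -3.9
ŷ2 = (0.1)·(0) + (1.2)·(-4) + (0.8)·(1) + 2.9 = -1.1
errors² = [0.64, 0.36, 1.0]
MSE = 2.0000/3 = 0.6667

0.6667


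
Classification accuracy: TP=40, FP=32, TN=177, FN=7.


Accuracy = (TP+TN)/(TP+TN+FP+FN)
= (40+177)/(256)
= 217/256 = 84.77%

84.77%


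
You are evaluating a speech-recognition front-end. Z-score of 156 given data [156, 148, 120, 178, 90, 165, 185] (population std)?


μ = 148.8571, σ = 31.0871
z = (156 - 148.8571)/31.0871 = 0.2298

0.2298


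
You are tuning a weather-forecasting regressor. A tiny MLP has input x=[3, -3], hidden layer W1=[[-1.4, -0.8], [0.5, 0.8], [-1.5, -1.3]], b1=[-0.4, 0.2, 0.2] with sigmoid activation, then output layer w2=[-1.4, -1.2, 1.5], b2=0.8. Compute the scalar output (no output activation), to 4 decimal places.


z1[0] = (-1.4)·(3) + (-0.8)·(-3) - 0.4 = -2.2
z1[1] = (0.5)·(3) + (0.8)·(-3) + 0.2 = -0.7
z1[2] = (-1.5)·(3) + (-1.3)·(-3) + 0.2 = -0.4
h = sigmoid(z1) = [0.0998, 0.3318, 0.4013]
output = (-1.4)·(0.0998) + (-1.2)·(0.3318) + (1.5)·(0.4013) + 0.8 = 0.8641

0.8641


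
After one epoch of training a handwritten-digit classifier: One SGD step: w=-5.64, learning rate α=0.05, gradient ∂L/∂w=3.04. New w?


w_new = w - α·∇
= -5.64 - 0.05·3.04
= -5.64 - 0.152
= -5.792

-5.792


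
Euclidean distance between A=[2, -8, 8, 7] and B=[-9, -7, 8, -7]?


d = √((2+ 9)² + (-8+ 7)² + (8-8)² + (7+ 7)²)
  = √(121 + 1 + 0 + 196)
  = √318 = 17.8326

17.8326


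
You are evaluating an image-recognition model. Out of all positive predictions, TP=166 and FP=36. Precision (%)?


Precision = TP/(TP+FP)
= 166/(166+36)
= 166/202 = 82.18%

82.18%


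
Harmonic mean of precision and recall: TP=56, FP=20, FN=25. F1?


Precision = 56/76 = 0.7368
Recall = 56/81 = 0.6914
F1 = 2·P·R/(P+R) = 2·TP/(2·TP+FP+FN) = 112/(112+20+25) = 112/157 = 0.7134

0.7134


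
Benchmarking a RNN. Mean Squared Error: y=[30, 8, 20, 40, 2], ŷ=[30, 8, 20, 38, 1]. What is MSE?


Squared errors: (30-30)²=0, (8-8)²=0, (20-20)²=0, (40-38)²=4, (2-1)²=1
Sum = 5
MSE = 5/5 = 1

1


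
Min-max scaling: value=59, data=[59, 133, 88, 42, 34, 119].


min=34, max=133
(59-34)/(133-34) = 25/99 = 0.2525

0.2525


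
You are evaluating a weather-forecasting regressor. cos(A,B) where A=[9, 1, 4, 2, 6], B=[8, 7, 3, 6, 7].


A·B = 9·8 + 1·7 + 4·3 + 2·6 + 6·7 = 145
‖A‖ = √138 = 11.7473, ‖B‖ = √207 = 14.3875
cos = 145/(√138·√207) = 145/√28566 = 0.8579

0.8579


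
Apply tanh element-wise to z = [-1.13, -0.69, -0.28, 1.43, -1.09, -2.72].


tanh(-1.13) = -0.811
tanh(-0.69) = -0.598
tanh(-0.28) = -0.2729
tanh(1.43) = 0.8917
tanh(-1.09) = -0.7969
tanh(-2.72) = -0.9914
result = [-0.811, -0.598, -0.2729, 0.8917, -0.7969, -0.9914]

[-0.811, -0.598, -0.2729, 0.8917, -0.7969, -0.9914]


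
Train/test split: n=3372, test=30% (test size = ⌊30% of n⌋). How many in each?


Test = ⌊3372·30/100⌋ = 1011
Train = 3372 - 1011 = 2361

Train: 2361, Test: 1011


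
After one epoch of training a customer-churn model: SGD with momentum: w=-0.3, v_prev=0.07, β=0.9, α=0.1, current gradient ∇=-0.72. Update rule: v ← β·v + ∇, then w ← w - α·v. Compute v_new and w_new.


v_new = 0.9·0.07 - 0.72 = 0.063 - 0.72 = -0.657
w_new = -0.3 - 0.1·-0.657 = -0.3 + 0.0657 = -0.2343

v_new=-0.657, w_new=-0.2343


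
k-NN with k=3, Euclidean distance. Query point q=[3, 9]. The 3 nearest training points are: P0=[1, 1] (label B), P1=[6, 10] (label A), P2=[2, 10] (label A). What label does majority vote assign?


d(q,P0) = 8.2462  (label B)
d(q,P1) = 3.1623  (label A)
d(q,P2) = 1.4142  (label A)
Votes: A=2, B=1
Majority → A

A


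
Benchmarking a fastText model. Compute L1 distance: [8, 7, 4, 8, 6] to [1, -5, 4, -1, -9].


d = |8-1| + |7+ 5| + |4-4| + |8+ 1| + |6+ 9|
  = 7 + 12 + 0 + 9 + 15
  = 43

43


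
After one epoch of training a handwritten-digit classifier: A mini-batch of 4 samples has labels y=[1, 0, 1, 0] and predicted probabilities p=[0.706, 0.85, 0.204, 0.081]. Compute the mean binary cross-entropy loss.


L[0] = -ln(0.706) = 0.3481
L[1] = -ln(1-0.85) = -ln(0.15) = 1.8971
L[2] = -ln(0.204) = 1.5896
L[3] = -ln(1-0.081) = -ln(0.919) = 0.0845
mean = (0.3481 + 1.8971 + 1.5896 + 0.0845)/4 = 0.9798

0.9798


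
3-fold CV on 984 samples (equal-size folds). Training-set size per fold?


Fold size = 984/3 = 328
Training per fold = 984 - 328 = 656

656


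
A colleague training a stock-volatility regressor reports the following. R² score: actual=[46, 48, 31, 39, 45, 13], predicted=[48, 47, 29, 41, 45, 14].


ȳ = 37
SS_res = Σ(y-ŷ)² = 14
SS_tot = Σ(y-ȳ)² = 882
R² = 1 - SS_res/SS_tot = 1 - 0.0159 = 0.9841

0.9841


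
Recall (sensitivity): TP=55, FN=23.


Recall = TP/(TP+FN)
= 55/(55+23)
= 55/78 = 70.51%

70.51%


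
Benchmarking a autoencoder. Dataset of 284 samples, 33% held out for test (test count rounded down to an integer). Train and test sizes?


Test = ⌊284·33/100⌋ = 93
Train = 284 - 93 = 191

Train: 191, Test: 93


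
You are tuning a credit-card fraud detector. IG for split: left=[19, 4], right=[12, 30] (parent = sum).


Parent = [31, 34], H_parent = 0.9985
H_left = 0.6666 (n=23), H_right = 0.8631 (n=42)
H_children = (23/65)·0.6666 + (42/65)·0.8631 = 0.7936
IG = 0.9985 - 0.7936 = 0.2049

0.2049


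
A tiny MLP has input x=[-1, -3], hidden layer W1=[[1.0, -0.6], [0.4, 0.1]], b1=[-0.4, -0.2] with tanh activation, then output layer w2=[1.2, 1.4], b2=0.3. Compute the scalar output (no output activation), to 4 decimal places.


z1[0] = (1.0)·(-1) + (-0.6)·(-3) - 0.4 = 0.4
z1[1] = (0.4)·(-1) + (0.1)·(-3) - 0.2 = -0.9
h = tanh(z1) = [0.3799, -0.7163]
output = (1.2)·(0.3799) + (1.4)·(-0.7163) + 0.3 = -0.2469

-0.2469


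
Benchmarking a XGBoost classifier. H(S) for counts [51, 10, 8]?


Probabilities: [51/69, 10/69, 8/69] ≈ [0.7391, 0.1449, 0.1159]
H = -((51/69)·log₂(51/69) + (10/69)·log₂(10/69) + (8/69)·log₂(8/69))
  = 1.0866 bits

1.0866 bits


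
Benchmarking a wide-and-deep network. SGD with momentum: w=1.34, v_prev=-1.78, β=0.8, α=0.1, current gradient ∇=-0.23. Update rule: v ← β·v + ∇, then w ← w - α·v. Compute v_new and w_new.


v_new = 0.8·-1.78 - 0.23 = -1.424 - 0.23 = -1.654
w_new = 1.34 - 0.1·-1.654 = 1.34 + 0.1654 = 1.5054

v_new=-1.654, w_new=1.5054


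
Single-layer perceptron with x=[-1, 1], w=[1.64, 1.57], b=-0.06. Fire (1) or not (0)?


z = (-1)·(1.64) + (1)·(1.57) - 0.06
  = -0.13
step(z) = 0 (z<0)

0


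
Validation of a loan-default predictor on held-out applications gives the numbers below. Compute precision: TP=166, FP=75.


Precision = TP/(TP+FP)
= 166/(166+75)
= 166/241 = 68.88%

68.88%


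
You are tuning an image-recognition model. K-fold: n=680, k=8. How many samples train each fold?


Fold size = 680/8 = 85
Training per fold = 680 - 85 = 595

595


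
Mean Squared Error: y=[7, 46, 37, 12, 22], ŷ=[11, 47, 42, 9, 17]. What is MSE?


Squared errors: (7-11)²=16, (46-47)²=1, (37-42)²=25, (12-9)²=9, (22-17)²=25
Sum = 76
MSE = 76/5 = 76/5

76/5


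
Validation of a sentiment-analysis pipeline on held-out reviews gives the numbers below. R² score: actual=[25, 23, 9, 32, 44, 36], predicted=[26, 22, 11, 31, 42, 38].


ȳ = 28.1667
SS_res = Σ(y-ŷ)² = 15
SS_tot = Σ(y-ȳ)² = 730.83
R² = 1 - SS_res/SS_tot = 1 - 0.0205 = 0.9795

0.9795


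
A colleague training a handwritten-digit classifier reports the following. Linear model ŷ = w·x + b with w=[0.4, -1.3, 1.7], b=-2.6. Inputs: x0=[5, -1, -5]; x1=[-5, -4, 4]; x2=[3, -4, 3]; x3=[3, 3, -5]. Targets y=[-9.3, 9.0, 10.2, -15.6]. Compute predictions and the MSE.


ŷ0 = (0.4)·(5) + (-1.3)·(-1) + (1.7)·(-5) - 2.6 = -7.8
ŷ1 = (0.4)·(-5) + (-1.3)·(-4) + (1.7)·(4) - 2.6 = 7.4
ŷ2 = (0.4)·(3) + (-1.3)·(-4) + (1.7)·(3) - 2.6 = 8.9
ŷ3 = (0.4)·(3) + (-1.3)·(3) + (1.7)·(-5) - 2.6 = -13.8
errors² = [2.25, 2.56, 1.69, 3.24]
MSE = 9.7400/4 = 2.435

2.435


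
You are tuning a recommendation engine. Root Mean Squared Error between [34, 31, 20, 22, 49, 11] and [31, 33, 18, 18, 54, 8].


MSE = 67/6 = 11.1667
RMSE = √(67/6) = 3.3417

3.3417


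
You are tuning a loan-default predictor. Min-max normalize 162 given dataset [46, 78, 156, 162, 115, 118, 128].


min=46, max=162
(162-46)/(162-46) = 116/116 = 1.0

1.0


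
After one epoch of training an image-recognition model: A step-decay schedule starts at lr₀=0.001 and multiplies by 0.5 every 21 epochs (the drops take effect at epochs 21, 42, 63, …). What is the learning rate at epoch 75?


n_drops = ⌊75/21⌋ = 3
lr = 0.001·0.5^3 = 0.001·0.125 = 0.000125

0.000125


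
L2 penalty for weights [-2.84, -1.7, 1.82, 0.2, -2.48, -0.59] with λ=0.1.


‖w‖₂² = (-2.84)² + (-1.7)² + (1.82)² + (0.2)² + (-2.48)² + (-0.59)²
     = 8.0656 + 2.89 + 3.3124 + 0.04 + 6.1504 + 0.3481
     = 20.8065
λ·‖w‖₂² = 0.1·20.8065 = 2.08065

2.08065


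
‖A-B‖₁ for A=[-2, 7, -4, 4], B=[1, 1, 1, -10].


d = |-2-1| + |7-1| + |-4-1| + |4+ 10|
  = 3 + 6 + 5 + 14
  = 28

28


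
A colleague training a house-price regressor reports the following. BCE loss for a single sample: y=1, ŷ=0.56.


BCE = -[y·ln(p) + (1-y)·ln(1-p)]
= -1·ln(0.56) - 0
= -ln(0.56) = 0.5798

0.5798


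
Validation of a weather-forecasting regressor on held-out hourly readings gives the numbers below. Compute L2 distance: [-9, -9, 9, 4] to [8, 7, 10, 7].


d = √((-9-8)² + (-9-7)² + (9-10)² + (4-7)²)
  = √(289 + 256 + 1 + 9)
  = √555 = 23.5584

23.5584


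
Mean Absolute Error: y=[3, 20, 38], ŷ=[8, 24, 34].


Absolute errors: |3-8|=5, |20-24|=4, |38-34|=4
Sum = 13
MAE = 13/3 = 13/3

13/3


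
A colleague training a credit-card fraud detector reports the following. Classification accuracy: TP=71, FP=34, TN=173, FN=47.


Accuracy = (TP+TN)/(TP+TN+FP+FN)
= (71+173)/(325)
= 244/325 = 75.08%

75.08%


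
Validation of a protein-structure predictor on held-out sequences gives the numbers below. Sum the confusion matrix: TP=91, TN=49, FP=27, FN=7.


Total = TP + TN + FP + FN
= 91 + 49 + 27 + 7
= 174
(Predicted positive: 118, predicted negative: 56)

174


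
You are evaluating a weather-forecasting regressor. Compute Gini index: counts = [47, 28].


Probabilities: [47/75, 28/75] ≈ [0.6267, 0.3733]
Σpᵢ² = (2209 + 784)/75² = 2993/5625
Gini = 1 - Σpᵢ² = 1 - 2993/5625 = 0.4679

0.4679


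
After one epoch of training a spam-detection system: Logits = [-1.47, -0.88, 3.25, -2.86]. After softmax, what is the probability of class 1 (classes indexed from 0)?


Exponentials: e^-1.47=0.2299, e^-0.88=0.4148, e^3.25=25.7903, e^-2.86=0.0573
Sum = 26.4923
Softmax = [0.0087, 0.0157, 0.9735, 0.0022]
p[1] = 0.4148/26.4923 = 0.0157

0.0157


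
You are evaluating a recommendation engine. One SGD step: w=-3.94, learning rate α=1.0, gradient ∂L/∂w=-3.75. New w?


w_new = w - α·∇
= -3.94 - 1.0·-3.75
= -3.94 + 3.75
= -0.19

-0.19


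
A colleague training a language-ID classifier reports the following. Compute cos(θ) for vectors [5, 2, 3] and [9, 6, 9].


A·B = 5·9 + 2·6 + 3·9 = 84
‖A‖ = √38 = 6.1644, ‖B‖ = √198 = 14.0712
cos = 84/(√38·√198) = 84/√7524 = 0.9684

0.9684


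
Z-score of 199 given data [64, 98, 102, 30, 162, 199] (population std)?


μ = 109.1667, σ = 56.7815
z = (199 - 109.1667)/56.7815 = 1.5821

1.5821


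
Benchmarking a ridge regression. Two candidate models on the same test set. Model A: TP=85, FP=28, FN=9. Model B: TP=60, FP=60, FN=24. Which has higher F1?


Model A: P=85/113=0.7522, R=85/94=0.9043, F1=2PR/(P+R)=2TP/(2TP+FP+FN)=170/207=0.8213
Model B: P=60/120=0.5, R=60/84=0.7143, F1=2PR/(P+R)=2TP/(2TP+FP+FN)=120/204=0.5882
0.8213 > 0.5882 → Model A

Model A


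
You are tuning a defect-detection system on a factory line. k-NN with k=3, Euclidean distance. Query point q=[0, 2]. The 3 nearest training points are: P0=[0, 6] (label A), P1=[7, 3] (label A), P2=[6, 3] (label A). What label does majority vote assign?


d(q,P0) = 4.0  (label A)
d(q,P1) = 7.0711  (label A)
d(q,P2) = 6.0828  (label A)
Votes: A=3, B=0
Majority → A

A


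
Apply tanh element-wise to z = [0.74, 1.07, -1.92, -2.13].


tanh(0.74) = 0.6291
tanh(1.07) = 0.7895
tanh(-1.92) = -0.9579
tanh(-2.13) = -0.9721
result = [0.6291, 0.7895, -0.9579, -0.9721]

[0.6291, 0.7895, -0.9579, -0.9721]


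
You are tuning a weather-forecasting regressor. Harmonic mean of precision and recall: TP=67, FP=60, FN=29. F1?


Precision = 67/127 = 0.5276
Recall = 67/96 = 0.6979
F1 = 2·P·R/(P+R) = 2·TP/(2·TP+FP+FN) = 134/(134+60+29) = 134/223 = 0.6009

0.6009


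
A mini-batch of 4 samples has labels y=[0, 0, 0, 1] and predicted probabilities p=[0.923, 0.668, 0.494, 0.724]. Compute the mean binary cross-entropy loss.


L[0] = -ln(1-0.923) = -ln(0.077) = 2.5639
L[1] = -ln(1-0.668) = -ln(0.332) = 1.1026
L[2] = -ln(1-0.494) = -ln(0.506) = 0.6812
L[3] = -ln(0.724) = 0.323
mean = (2.5639 + 1.1026 + 0.6812 + 0.323)/4 = 1.1677

1.1677


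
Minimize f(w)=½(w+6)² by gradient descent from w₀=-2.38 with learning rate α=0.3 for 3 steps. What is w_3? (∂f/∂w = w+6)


step 1: grad = -2.38+6 = 3.62; w = -2.38 - 0.3·(3.62) = -3.466
step 2: grad = -3.466+6 = 2.534; w = -3.466 - 0.3·(2.534) = -4.2262
step 3: grad = -4.2262+6 = 1.7738; w = -4.2262 - 0.3·(1.7738) = -4.75834

-4.75834


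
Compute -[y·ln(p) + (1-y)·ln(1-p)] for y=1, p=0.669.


BCE = -[y·ln(p) + (1-y)·ln(1-p)]
= -1·ln(0.669) - 0
= -ln(0.669) = 0.402

0.402


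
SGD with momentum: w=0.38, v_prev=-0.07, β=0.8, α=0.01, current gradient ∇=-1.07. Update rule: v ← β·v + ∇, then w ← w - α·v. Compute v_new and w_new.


v_new = 0.8·-0.07 - 1.07 = -0.056 - 1.07 = -1.126
w_new = 0.38 - 0.01·-1.126 = 0.38 + 0.01126 = 0.39126

v_new=-1.126, w_new=0.39126


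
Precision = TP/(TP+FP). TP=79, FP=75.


Precision = TP/(TP+FP)
= 79/(79+75)
= 79/154 = 51.3%

51.3%


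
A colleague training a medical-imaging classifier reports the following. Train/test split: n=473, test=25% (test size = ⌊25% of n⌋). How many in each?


Test = ⌊473·25/100⌋ = 118
Train = 473 - 118 = 355

Train: 355, Test: 118


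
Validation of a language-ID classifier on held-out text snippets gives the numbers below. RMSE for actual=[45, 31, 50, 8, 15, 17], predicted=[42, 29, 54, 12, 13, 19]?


MSE = 53/6 = 8.8333
RMSE = √(53/6) = 2.9721

2.9721


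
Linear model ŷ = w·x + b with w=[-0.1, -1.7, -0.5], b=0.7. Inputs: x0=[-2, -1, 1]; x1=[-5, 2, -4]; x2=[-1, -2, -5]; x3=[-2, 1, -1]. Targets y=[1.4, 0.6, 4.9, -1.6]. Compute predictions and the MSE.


ŷ0 = (-0.1)·(-2) + (-1.7)·(-1) + (-0.5)·(1) + 0.7 = 2.1
ŷ1 = (-0.1)·(-5) + (-1.7)·(2) + (-0.5)·(-4) + 0.7 = -0.2
ŷ2 = (-0.1)·(-1) + (-1.7)·(-2) + (-0.5)·(-5) + 0.7 = 6.7
ŷ3 = (-0.1)·(-2) + (-1.7)·(1) + (-0.5)·(-1) + 0.7 = -0.3
errors² = [0.49, 0.64, 3.24, 1.69]
MSE = 6.0600/4 = 1.515

1.515


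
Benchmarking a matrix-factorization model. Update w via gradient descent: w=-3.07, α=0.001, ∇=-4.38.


w_new = w - α·∇
= -3.07 - 0.001·-4.38
= -3.07 + 0.00438
= -3.06562

-3.06562


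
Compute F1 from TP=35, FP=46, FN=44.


Precision = 35/81 = 0.4321
Recall = 35/79 = 0.443
F1 = 2·P·R/(P+R) = 2·TP/(2·TP+FP+FN) = 70/(70+46+44) = 70/160 = 0.4375

0.4375


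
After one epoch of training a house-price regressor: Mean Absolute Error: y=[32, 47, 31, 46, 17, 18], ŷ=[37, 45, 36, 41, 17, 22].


Absolute errors: |32-37|=5, |47-45|=2, |31-36|=5, |46-41|=5, |17-17|=0, |18-22|=4
Sum = 21
MAE = 21/6 = 7/2

7/2


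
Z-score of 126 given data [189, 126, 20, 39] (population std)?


μ = 93.5, σ = 68.0974
z = (126 - 93.5)/68.0974 = 0.4773

0.4773


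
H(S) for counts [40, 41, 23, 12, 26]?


Probabilities: [40/142, 41/142, 23/142, 12/142, 26/142] ≈ [0.2817, 0.2887, 0.162, 0.0845, 0.1831]
H = -((40/142)·log₂(40/142) + (41/142)·log₂(41/142) + (23/142)·log₂(23/142) + (12/142)·log₂(12/142) + (26/142)·log₂(26/142))
  = 2.2074 bits

2.2074 bits


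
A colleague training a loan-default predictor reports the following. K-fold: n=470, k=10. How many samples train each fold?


Fold size = 470/10 = 47
Training per fold = 470 - 47 = 423

423


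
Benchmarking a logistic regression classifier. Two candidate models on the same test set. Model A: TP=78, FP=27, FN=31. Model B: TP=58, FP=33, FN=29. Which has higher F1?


Model A: P=78/105=0.7429, R=78/109=0.7156, F1=2PR/(P+R)=2TP/(2TP+FP+FN)=156/214=0.729
Model B: P=58/91=0.6374, R=58/87=0.6667, F1=2PR/(P+R)=2TP/(2TP+FP+FN)=116/178=0.6517
0.729 > 0.6517 → Model A

Model A


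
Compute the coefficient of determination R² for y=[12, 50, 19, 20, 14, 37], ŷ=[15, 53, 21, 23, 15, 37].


ȳ = 25.3333
SS_res = Σ(y-ŷ)² = 32
SS_tot = Σ(y-ȳ)² = 1119.33
R² = 1 - SS_res/SS_tot = 1 - 0.0286 = 0.9714

0.9714


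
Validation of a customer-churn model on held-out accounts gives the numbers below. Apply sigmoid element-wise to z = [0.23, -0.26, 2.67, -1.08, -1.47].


σ(0.23) = 1/(1+e^-0.23) = 0.5572
σ(-0.26) = 1/(1+e^0.26) = 0.4354
σ(2.67) = 1/(1+e^-2.67) = 0.9352
σ(-1.08) = 1/(1+e^1.08) = 0.2535
σ(-1.47) = 1/(1+e^1.47) = 0.1869
result = [0.5572, 0.4354, 0.9352, 0.2535, 0.1869]

[0.5572, 0.4354, 0.9352, 0.2535, 0.1869]


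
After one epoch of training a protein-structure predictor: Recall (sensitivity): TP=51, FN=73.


Recall = TP/(TP+FN)
= 51/(51+73)
= 51/124 = 41.13%

41.13%


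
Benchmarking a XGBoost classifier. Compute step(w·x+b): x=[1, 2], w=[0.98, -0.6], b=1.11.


z = (1)·(0.98) + (2)·(-0.6) + 1.11
  = 0.89
step(z) = 1 (z≥0)

1


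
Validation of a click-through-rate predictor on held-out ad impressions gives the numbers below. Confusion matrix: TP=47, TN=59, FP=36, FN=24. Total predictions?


Total = TP + TN + FP + FN
= 47 + 59 + 36 + 24
= 166
(Predicted positive: 83, predicted negative: 83)

166


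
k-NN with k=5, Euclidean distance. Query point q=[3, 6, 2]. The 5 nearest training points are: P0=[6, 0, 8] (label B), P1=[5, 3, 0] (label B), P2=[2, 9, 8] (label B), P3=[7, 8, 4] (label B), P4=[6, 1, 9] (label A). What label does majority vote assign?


d(q,P0) = 9.0  (label B)
d(q,P1) = 4.1231  (label B)
d(q,P2) = 6.7823  (label B)
d(q,P3) = 4.899  (label B)
d(q,P4) = 9.1104  (label A)
Votes: A=1, B=4
Majority → B

B


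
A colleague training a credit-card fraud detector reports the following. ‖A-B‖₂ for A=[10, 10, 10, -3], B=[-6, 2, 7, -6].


d = √((10+ 6)² + (10-2)² + (10-7)² + (-3+ 6)²)
  = √(256 + 64 + 9 + 9)
  = √338 = 18.3848

18.3848


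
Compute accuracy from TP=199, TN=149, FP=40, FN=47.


Accuracy = (TP+TN)/(TP+TN+FP+FN)
= (199+149)/(435)
= 348/435 = 80.0%

80.0%


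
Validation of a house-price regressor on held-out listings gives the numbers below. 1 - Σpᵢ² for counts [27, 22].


Probabilities: [27/49, 22/49] ≈ [0.551, 0.449]
Σpᵢ² = (729 + 484)/49² = 1213/2401
Gini = 1 - Σpᵢ² = 1 - 1213/2401 = 0.4948

0.4948


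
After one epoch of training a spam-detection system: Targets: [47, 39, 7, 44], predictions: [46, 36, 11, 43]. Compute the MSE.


Squared errors: (47-46)²=1, (39-36)²=9, (7-11)²=16, (44-43)²=1
Sum = 27
MSE = 27/4 = 27/4

27/4


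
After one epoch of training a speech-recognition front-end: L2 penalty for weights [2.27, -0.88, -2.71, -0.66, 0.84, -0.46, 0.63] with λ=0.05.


‖w‖₂² = (2.27)² + (-0.88)² + (-2.71)² + (-0.66)² + (0.84)² + (-0.46)² + (0.63)²
     = 5.1529 + 0.7744 + 7.3441 + 0.4356 + 0.7056 + 0.2116 + 0.3969
     = 15.0211
λ·‖w‖₂² = 0.05·15.0211 = 0.751055

0.751055


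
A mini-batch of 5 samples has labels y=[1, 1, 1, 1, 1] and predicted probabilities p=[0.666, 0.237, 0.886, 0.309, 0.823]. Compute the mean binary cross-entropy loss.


L[0] = -ln(0.666) = 0.4065
L[1] = -ln(0.237) = 1.4397
L[2] = -ln(0.886) = 0.121
L[3] = -ln(0.309) = 1.1744
L[4] = -ln(0.823) = 0.1948
mean = (0.4065 + 1.4397 + 0.121 + 1.1744 + 0.1948)/5 = 0.6673

0.6673


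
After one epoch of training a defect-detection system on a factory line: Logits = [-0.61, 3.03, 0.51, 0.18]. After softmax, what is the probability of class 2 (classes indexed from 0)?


Exponentials: e^-0.61=0.5434, e^3.03=20.6972, e^0.51=1.6653, e^0.18=1.1972
Sum = 24.1031
Softmax = [0.0225, 0.8587, 0.0691, 0.0497]
p[2] = 1.6653/24.1031 = 0.0691

0.0691


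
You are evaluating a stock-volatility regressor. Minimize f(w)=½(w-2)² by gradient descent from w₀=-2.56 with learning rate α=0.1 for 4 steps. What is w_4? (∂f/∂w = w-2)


step 1: grad = -2.56-2 = -4.56; w = -2.56 - 0.1·(-4.56) = -2.104
step 2: grad = -2.104-2 = -4.104; w = -2.104 - 0.1·(-4.104) = -1.6936
step 3: grad = -1.6936-2 = -3.6936; w = -1.6936 - 0.1·(-3.6936) = -1.32424
step 4: grad = -1.32424-2 = -3.32424; w = -1.32424 - 0.1·(-3.32424) = -0.991816

-0.991816


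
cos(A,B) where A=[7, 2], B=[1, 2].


A·B = 7·1 + 2·2 = 11
‖A‖ = √53 = 7.2801, ‖B‖ = √5 = 2.2361
cos = 11/(√53·√5) = 11/√265 = 0.6757

0.6757


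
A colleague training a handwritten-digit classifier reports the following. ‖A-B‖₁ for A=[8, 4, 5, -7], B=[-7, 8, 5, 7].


d = |8+ 7| + |4-8| + |5-5| + |-7-7|
  = 15 + 4 + 0 + 14
  = 33

33


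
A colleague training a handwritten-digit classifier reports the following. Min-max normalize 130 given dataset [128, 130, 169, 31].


min=31, max=169
(130-31)/(169-31) = 99/138 = 0.7174

0.7174


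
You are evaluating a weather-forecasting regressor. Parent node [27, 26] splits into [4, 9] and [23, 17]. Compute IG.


Parent = [27, 26], H_parent = 0.9997
H_left = 0.8905 (n=13), H_right = 0.9837 (n=40)
H_children = (13/53)·0.8905 + (40/53)·0.9837 = 0.9608
IG = 0.9997 - 0.9608 = 0.0389

0.0389


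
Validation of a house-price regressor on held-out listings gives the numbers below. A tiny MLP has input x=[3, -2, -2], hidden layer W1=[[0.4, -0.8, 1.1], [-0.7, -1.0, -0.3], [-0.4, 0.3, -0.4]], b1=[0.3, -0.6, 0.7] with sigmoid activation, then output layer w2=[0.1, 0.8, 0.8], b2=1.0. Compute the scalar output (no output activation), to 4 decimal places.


z1[0] = (0.4)·(3) + (-0.8)·(-2) + (1.1)·(-2) + 0.3 = 0.9
z1[1] = (-0.7)·(3) + (-1.0)·(-2) + (-0.3)·(-2) - 0.6 = -0.1
z1[2] = (-0.4)·(3) + (0.3)·(-2) + (-0.4)·(-2) + 0.7 = -0.3
h = sigmoid(z1) = [0.7109, 0.475, 0.4256]
output = (0.1)·(0.7109) + (0.8)·(0.475) + (0.8)·(0.4256) + 1.0 = 1.7916

1.7916


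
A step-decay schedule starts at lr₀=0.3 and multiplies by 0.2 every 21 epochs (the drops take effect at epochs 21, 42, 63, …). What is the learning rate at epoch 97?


n_drops = ⌊97/21⌋ = 4
lr = 0.3·0.2^4 = 0.3·0.0016 = 0.00048

0.00048


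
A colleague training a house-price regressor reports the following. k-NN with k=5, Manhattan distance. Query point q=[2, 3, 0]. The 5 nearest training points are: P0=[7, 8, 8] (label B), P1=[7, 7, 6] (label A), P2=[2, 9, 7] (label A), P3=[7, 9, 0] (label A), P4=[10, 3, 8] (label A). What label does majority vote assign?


d(q,P0) = 18  (label B)
d(q,P1) = 15  (label A)
d(q,P2) = 13  (label A)
d(q,P3) = 11  (label A)
d(q,P4) = 16  (label A)
Votes: A=4, B=1
Majority → A

A


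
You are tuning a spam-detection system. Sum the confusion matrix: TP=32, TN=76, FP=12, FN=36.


Total = TP + TN + FP + FN
= 32 + 76 + 12 + 36
= 156
(Predicted positive: 44, predicted negative: 112)

156


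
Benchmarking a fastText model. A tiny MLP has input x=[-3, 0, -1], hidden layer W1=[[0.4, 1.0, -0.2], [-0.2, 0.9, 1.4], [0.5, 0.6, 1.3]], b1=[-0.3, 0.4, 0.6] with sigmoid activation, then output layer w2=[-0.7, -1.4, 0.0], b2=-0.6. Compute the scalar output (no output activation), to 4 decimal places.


z1[0] = (0.4)·(-3) + (1.0)·(0) + (-0.2)·(-1) - 0.3 = -1.3
z1[1] = (-0.2)·(-3) + (0.9)·(0) + (1.4)·(-1) + 0.4 = -0.4
z1[2] = (0.5)·(-3) + (0.6)·(0) + (1.3)·(-1) + 0.6 = -2.2
h = sigmoid(z1) = [0.2142, 0.4013, 0.0998]
output = (-0.7)·(0.2142) + (-1.4)·(0.4013) + (0.0)·(0.0998) - 0.6 = -1.3118

-1.3118


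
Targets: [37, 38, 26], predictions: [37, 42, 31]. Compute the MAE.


Absolute errors: |37-37|=0, |38-42|=4, |26-31|=5
Sum = 9
MAE = 9/3 = 3

3


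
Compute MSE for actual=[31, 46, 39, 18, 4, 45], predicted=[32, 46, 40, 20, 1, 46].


Squared errors: (31-32)²=1, (46-46)²=0, (39-40)²=1, (18-20)²=4, (4-1)²=9, (45-46)²=1
Sum = 16
MSE = 16/6 = 8/3

8/3


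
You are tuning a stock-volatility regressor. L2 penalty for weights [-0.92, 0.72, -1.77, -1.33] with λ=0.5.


‖w‖₂² = (-0.92)² + (0.72)² + (-1.77)² + (-1.33)²
     = 0.8464 + 0.5184 + 3.1329 + 1.7689
     = 6.2666
λ·‖w‖₂² = 0.5·6.2666 = 3.1333

3.1333


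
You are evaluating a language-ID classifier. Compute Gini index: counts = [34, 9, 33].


Probabilities: [34/76, 9/76, 33/76] ≈ [0.4474, 0.1184, 0.4342]
Σpᵢ² = (1156 + 81 + 1089)/76² = 2326/5776
Gini = 1 - Σpᵢ² = 1 - 2326/5776 = 0.5973

0.5973


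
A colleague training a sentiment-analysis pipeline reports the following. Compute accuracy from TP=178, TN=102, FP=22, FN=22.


Accuracy = (TP+TN)/(TP+TN+FP+FN)
= (178+102)/(324)
= 280/324 = 86.42%

86.42%


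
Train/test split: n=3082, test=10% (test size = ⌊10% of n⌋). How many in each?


Test = ⌊3082·10/100⌋ = 308
Train = 3082 - 308 = 2774

Train: 2774, Test: 308


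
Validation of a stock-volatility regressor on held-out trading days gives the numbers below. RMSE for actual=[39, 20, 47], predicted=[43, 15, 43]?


MSE = 57/3 = 19
RMSE = √(57/3) = 4.3589

4.3589


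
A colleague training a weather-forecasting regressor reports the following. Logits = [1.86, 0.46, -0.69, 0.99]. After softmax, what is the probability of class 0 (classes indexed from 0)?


Exponentials: e^1.86=6.4237, e^0.46=1.5841, e^-0.69=0.5016, e^0.99=2.6912
Sum = 11.2006
Softmax = [0.5735, 0.1414, 0.0448, 0.2403]
p[0] = 6.4237/11.2006 = 0.5735

0.5735


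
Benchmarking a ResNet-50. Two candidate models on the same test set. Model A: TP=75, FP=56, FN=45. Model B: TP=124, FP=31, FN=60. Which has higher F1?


Model A: P=75/131=0.5725, R=75/120=0.625, F1=2PR/(P+R)=2TP/(2TP+FP+FN)=150/251=0.5976
Model B: P=124/155=0.8, R=124/184=0.6739, F1=2PR/(P+R)=2TP/(2TP+FP+FN)=248/339=0.7316
0.5976 < 0.7316 → Model B

Model B


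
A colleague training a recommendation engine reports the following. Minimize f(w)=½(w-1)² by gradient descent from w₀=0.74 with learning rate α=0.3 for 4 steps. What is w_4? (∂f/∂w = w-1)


step 1: grad = 0.74-1 = -0.26; w = 0.74 - 0.3·(-0.26) = 0.818
step 2: grad = 0.818-1 = -0.182; w = 0.818 - 0.3·(-0.182) = 0.8726
step 3: grad = 0.8726-1 = -0.1274; w = 0.8726 - 0.3·(-0.1274) = 0.91082
step 4: grad = 0.91082-1 = -0.08918; w = 0.91082 - 0.3·(-0.08918) = 0.937574

0.937574


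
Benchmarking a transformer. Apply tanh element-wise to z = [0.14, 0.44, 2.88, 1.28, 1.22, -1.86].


tanh(0.14) = 0.1391
tanh(0.44) = 0.4136
tanh(2.88) = 0.9937
tanh(1.28) = 0.8565
tanh(1.22) = 0.8397
tanh(-1.86) = -0.9527
result = [0.1391, 0.4136, 0.9937, 0.8565, 0.8397, -0.9527]

[0.1391, 0.4136, 0.9937, 0.8565, 0.8397, -0.9527]


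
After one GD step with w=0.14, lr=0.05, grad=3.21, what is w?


w_new = w - α·∇
= 0.14 - 0.05·3.21
= 0.14 - 0.1605
= -0.0205

-0.0205


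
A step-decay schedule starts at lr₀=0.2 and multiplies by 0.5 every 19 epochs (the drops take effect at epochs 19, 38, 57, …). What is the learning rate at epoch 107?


n_drops = ⌊107/19⌋ = 5
lr = 0.2·0.5^5 = 0.2·0.03125 = 0.00625

0.00625


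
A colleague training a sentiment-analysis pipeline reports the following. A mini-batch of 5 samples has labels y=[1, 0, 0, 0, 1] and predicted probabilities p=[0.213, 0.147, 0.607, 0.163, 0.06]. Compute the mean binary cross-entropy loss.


L[0] = -ln(0.213) = 1.5465
L[1] = -ln(1-0.147) = -ln(0.853) = 0.159
L[2] = -ln(1-0.607) = -ln(0.393) = 0.9339
L[3] = -ln(1-0.163) = -ln(0.837) = 0.1779
L[4] = -ln(0.06) = 2.8134
mean = (1.5465 + 0.159 + 0.9339 + 0.1779 + 2.8134)/5 = 1.1261

1.1261


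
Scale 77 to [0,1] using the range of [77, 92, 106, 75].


min=75, max=106
(77-75)/(106-75) = 2/31 = 0.0645

0.0645


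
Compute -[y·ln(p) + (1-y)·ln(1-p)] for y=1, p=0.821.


BCE = -[y·ln(p) + (1-y)·ln(1-p)]
= -1·ln(0.821) - 0
= -ln(0.821) = 0.1972

0.1972


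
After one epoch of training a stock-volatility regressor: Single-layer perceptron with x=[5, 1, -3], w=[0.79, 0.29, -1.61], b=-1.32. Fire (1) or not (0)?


z = (5)·(0.79) + (1)·(0.29) + (-3)·(-1.61) - 1.32
  = 7.75
step(z) = 1 (z≥0)

1


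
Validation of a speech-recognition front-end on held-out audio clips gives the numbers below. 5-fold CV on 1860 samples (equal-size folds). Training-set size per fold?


Fold size = 1860/5 = 372
Training per fold = 1860 - 372 = 1488

1488


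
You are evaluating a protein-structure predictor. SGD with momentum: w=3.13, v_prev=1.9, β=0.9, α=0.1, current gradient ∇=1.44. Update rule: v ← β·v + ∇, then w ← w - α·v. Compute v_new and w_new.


v_new = 0.9·1.9 + 1.44 = 1.71 + 1.44 = 3.15
w_new = 3.13 - 0.1·3.15 = 3.13 - 0.315 = 2.815

v_new=3.15, w_new=2.815


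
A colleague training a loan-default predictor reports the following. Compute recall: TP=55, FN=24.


Recall = TP/(TP+FN)
= 55/(55+24)
= 55/79 = 69.62%

69.62%


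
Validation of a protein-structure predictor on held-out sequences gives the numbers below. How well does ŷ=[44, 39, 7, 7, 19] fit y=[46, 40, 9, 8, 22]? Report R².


ȳ = 25
SS_res = Σ(y-ŷ)² = 19
SS_tot = Σ(y-ȳ)² = 1220
R² = 1 - SS_res/SS_tot = 1 - 0.0156 = 0.9844

0.9844


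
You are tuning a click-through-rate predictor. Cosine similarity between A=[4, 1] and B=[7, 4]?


A·B = 4·7 + 1·4 = 32
‖A‖ = √17 = 4.1231, ‖B‖ = √65 = 8.0623
cos = 32/(√17·√65) = 32/√1105 = 0.9627

0.9627


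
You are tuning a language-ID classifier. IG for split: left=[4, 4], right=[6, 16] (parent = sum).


Parent = [10, 20], H_parent = 0.9183
H_left = 1 (n=8), H_right = 0.8454 (n=22)
H_children = (8/30)·1 + (22/30)·0.8454 = 0.8866
IG = 0.9183 - 0.8866 = 0.0317

0.0317


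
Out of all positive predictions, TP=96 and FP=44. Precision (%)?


Precision = TP/(TP+FP)
= 96/(96+44)
= 96/140 = 68.57%

68.57%


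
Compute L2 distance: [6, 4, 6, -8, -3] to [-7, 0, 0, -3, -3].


d = √((6+ 7)² + (4-0)² + (6-0)² + (-8+ 3)² + (-3+ 3)²)
  = √(169 + 16 + 36 + 25 + 0)
  = √246 = 15.6844

15.6844


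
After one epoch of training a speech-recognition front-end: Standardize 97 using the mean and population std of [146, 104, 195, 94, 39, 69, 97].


μ = 106.2857, σ = 47.219
z = (97 - 106.2857)/47.219 = -0.1967

-0.1967


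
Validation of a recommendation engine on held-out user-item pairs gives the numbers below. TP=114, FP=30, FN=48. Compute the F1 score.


Precision = 114/144 = 0.7917
Recall = 114/162 = 0.7037
F1 = 2·P·R/(P+R) = 2·TP/(2·TP+FP+FN) = 228/(228+30+48) = 228/306 = 0.7451

0.7451


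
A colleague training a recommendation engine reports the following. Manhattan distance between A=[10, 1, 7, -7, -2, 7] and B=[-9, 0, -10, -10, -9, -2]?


d = |10+ 9| + |1-0| + |7+ 10| + |-7+ 10| + |-2+ 9| + |7+ 2|
  = 19 + 1 + 17 + 3 + 7 + 9
  = 56

56


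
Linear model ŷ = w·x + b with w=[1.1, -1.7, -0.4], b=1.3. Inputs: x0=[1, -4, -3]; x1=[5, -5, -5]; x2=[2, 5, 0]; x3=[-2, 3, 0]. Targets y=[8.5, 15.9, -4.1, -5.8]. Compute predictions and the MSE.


ŷ0 = (1.1)·(1) + (-1.7)·(-4) + (-0.4)·(-3) + 1.3 = 10.4
ŷ1 = (1.1)·(5) + (-1.7)·(-5) + (-0.4)·(-5) + 1.3 = 17.3
ŷ2 = (1.1)·(2) + (-1.7)·(5) + (-0.4)·(0) + 1.3 = -5.0
ŷ3 = (1.1)·(-2) + (-1.7)·(3) + (-0.4)·(0) + 1.3 = -6.0
errors² = [3.61, 1.96, 0.81, 0.04]
MSE = 6.4200/4 = 1.605

1.605


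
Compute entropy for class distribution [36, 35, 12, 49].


Probabilities: [36/132, 35/132, 12/132, 49/132] ≈ [0.2727, 0.2652, 0.0909, 0.3712]
H = -((36/132)·log₂(36/132) + (35/132)·log₂(35/132) + (12/132)·log₂(12/132) + (49/132)·log₂(49/132))
  = 1.8642 bits

1.8642 bits


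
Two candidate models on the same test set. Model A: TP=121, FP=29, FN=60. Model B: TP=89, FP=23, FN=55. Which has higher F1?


Model A: P=121/150=0.8067, R=121/181=0.6685, F1=2PR/(P+R)=2TP/(2TP+FP+FN)=242/331=0.7311
Model B: P=89/112=0.7946, R=89/144=0.6181, F1=2PR/(P+R)=2TP/(2TP+FP+FN)=178/256=0.6953
0.7311 > 0.6953 → Model A

Model A


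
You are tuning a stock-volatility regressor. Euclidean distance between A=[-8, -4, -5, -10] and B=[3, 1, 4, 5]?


d = √((-8-3)² + (-4-1)² + (-5-4)² + (-10-5)²)
  = √(121 + 25 + 81 + 225)
  = √452 = 21.2603

21.2603


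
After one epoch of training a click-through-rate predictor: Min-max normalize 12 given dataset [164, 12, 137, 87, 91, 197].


min=12, max=197
(12-12)/(197-12) = 0/185 = 0.0

0.0


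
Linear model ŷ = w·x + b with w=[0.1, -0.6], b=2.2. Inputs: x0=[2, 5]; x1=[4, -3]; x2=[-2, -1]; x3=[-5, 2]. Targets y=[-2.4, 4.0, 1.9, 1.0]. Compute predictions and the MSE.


ŷ0 = (0.1)·(2) + (-0.6)·(5) + 2.2 = -0.6
ŷ1 = (0.1)·(4) + (-0.6)·(-3) + 2.2 = 4.4
ŷ2 = (0.1)·(-2) + (-0.6)·(-1) + 2.2 = 2.6
ŷ3 = (0.1)·(-5) + (-0.6)·(2) + 2.2 = 0.5
errors² = [3.24, 0.16, 0.49, 0.25]
MSE = 4.1400/4 = 1.035

1.035


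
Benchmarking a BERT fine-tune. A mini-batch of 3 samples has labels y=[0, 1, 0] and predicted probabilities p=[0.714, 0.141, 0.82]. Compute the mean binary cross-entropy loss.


L[0] = -ln(1-0.714) = -ln(0.286) = 1.2518
L[1] = -ln(0.141) = 1.959
L[2] = -ln(1-0.82) = -ln(0.18) = 1.7148
mean = (1.2518 + 1.959 + 1.7148)/3 = 1.6419

1.6419


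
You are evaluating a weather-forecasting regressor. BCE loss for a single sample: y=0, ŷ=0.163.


BCE = -[y·ln(p) + (1-y)·ln(1-p)]
= -0 - 1·ln(1-0.163)
= -ln(0.837) = 0.1779

0.1779


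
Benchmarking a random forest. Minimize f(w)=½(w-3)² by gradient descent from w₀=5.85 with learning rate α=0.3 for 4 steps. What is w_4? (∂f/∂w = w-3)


step 1: grad = 5.85-3 = 2.85; w = 5.85 - 0.3·(2.85) = 4.995
step 2: grad = 4.995-3 = 1.995; w = 4.995 - 0.3·(1.995) = 4.3965
step 3: grad = 4.3965-3 = 1.3965; w = 4.3965 - 0.3·(1.3965) = 3.97755
step 4: grad = 3.97755-3 = 0.97755; w = 3.97755 - 0.3·(0.97755) = 3.684285

3.684285


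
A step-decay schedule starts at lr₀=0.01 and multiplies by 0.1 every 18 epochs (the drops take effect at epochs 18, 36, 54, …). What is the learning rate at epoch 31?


n_drops = ⌊31/18⌋ = 1
lr = 0.01·0.1^1 = 0.01·0.1 = 0.001

0.001


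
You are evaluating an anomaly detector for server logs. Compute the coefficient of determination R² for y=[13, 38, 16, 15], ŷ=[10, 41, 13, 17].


ȳ = 20.5
SS_res = Σ(y-ŷ)² = 31
SS_tot = Σ(y-ȳ)² = 413
R² = 1 - SS_res/SS_tot = 1 - 0.0751 = 0.9249

0.9249


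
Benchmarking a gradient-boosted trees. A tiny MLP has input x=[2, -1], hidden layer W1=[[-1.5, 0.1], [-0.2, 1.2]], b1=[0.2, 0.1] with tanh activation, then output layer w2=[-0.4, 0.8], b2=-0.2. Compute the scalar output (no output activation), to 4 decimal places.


z1[0] = (-1.5)·(2) + (0.1)·(-1) + 0.2 = -2.9
z1[1] = (-0.2)·(2) + (1.2)·(-1) + 0.1 = -1.5
h = tanh(z1) = [-0.994, -0.9051]
output = (-0.4)·(-0.994) + (0.8)·(-0.9051) - 0.2 = -0.5265

-0.5265


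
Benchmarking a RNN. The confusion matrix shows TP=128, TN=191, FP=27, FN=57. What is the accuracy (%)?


Accuracy = (TP+TN)/(TP+TN+FP+FN)
= (128+191)/(403)
= 319/403 = 79.16%

79.16%


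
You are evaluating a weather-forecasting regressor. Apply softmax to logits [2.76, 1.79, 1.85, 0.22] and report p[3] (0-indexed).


Exponentials: e^2.76=15.7998, e^1.79=5.9895, e^1.85=6.3598, e^0.22=1.2461
Sum = 29.3952
Softmax = [0.5375, 0.2038, 0.2164, 0.0424]
p[3] = 1.2461/29.3952 = 0.0424

0.0424


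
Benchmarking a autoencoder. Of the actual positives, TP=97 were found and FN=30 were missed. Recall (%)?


Recall = TP/(TP+FN)
= 97/(97+30)
= 97/127 = 76.38%

76.38%


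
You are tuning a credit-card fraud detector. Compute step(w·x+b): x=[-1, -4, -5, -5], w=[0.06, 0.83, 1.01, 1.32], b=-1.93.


z = (-1)·(0.06) + (-4)·(0.83) + (-5)·(1.01) + (-5)·(1.32) - 1.93
  = -16.96
step(z) = 0 (z<0)

0


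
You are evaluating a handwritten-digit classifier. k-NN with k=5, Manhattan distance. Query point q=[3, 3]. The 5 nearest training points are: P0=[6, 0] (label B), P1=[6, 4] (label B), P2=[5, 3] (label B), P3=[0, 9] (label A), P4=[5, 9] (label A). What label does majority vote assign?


d(q,P0) = 6  (label B)
d(q,P1) = 4  (label B)
d(q,P2) = 2  (label B)
d(q,P3) = 9  (label A)
d(q,P4) = 8  (label A)
Votes: A=2, B=3
Majority → B

B


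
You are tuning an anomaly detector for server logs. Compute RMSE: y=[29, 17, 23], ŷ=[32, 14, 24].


MSE = 19/3 = 6.3333
RMSE = √(19/3) = 2.5166

2.5166


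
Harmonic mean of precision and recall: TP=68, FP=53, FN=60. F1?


Precision = 68/121 = 0.562
Recall = 68/128 = 0.5312
F1 = 2·P·R/(P+R) = 2·TP/(2·TP+FP+FN) = 136/(136+53+60) = 136/249 = 0.5462

0.5462


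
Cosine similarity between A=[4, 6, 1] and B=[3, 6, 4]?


A·B = 4·3 + 6·6 + 1·4 = 52
‖A‖ = √53 = 7.2801, ‖B‖ = √61 = 7.8102
cos = 52/(√53·√61) = 52/√3233 = 0.9145

0.9145


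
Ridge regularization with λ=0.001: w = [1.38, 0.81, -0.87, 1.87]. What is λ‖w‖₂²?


‖w‖₂² = (1.38)² + (0.81)² + (-0.87)² + (1.87)²
     = 1.9044 + 0.6561 + 0.7569 + 3.4969
     = 6.8143
λ·‖w‖₂² = 0.001·6.8143 = 0.006814

0.006814


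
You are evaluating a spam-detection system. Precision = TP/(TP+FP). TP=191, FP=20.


Precision = TP/(TP+FP)
= 191/(191+20)
= 191/211 = 90.52%

90.52%


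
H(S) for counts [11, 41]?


Probabilities: [11/52, 41/52] ≈ [0.2115, 0.7885]
H = -((11/52)·log₂(11/52) + (41/52)·log₂(41/52))
  = 0.7444 bits

0.7444 bits


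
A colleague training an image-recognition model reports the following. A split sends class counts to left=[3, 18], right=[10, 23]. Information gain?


Parent = [13, 41], H_parent = 0.7963
H_left = 0.5917 (n=21), H_right = 0.885 (n=33)
H_children = (21/54)·0.5917 + (33/54)·0.885 = 0.7709
IG = 0.7963 - 0.7709 = 0.0254

0.0254


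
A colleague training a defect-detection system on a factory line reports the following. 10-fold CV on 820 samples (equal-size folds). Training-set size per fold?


Fold size = 820/10 = 82
Training per fold = 820 - 82 = 738

738


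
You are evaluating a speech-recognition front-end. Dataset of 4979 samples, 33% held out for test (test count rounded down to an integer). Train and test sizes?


Test = ⌊4979·33/100⌋ = 1643
Train = 4979 - 1643 = 3336

Train: 3336, Test: 1643


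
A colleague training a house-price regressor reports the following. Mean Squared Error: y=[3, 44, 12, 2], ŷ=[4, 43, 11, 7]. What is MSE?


Squared errors: (3-4)²=1, (44-43)²=1, (12-11)²=1, (2-7)²=25
Sum = 28
MSE = 28/4 = 7

7
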